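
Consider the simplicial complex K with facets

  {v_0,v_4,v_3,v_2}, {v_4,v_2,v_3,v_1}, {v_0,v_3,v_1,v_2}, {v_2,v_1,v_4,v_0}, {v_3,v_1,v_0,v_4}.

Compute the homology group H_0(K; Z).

Take the total order v_0 < v_1 < v_2 < v_3 < v_4 on the vertex set. Then K (dimension 3) consists of the simplices:

  0-simplices (5): [v_0], [v_1], [v_2], [v_3], [v_4]
  1-simplices (10): [v_0,v_1], [v_0,v_2], [v_0,v_3], [v_0,v_4], [v_1,v_2], [v_1,v_3], [v_1,v_4], [v_2,v_3], [v_2,v_4], [v_3,v_4]
  2-simplices (10): [v_0,v_1,v_2], [v_0,v_1,v_3], [v_0,v_1,v_4], [v_0,v_2,v_3], [v_0,v_2,v_4], [v_0,v_3,v_4], [v_1,v_2,v_3], [v_1,v_2,v_4], [v_1,v_3,v_4], [v_2,v_3,v_4]
  3-simplices (5): [v_0,v_1,v_2,v_3], [v_0,v_1,v_2,v_4], [v_0,v_1,v_3,v_4], [v_0,v_2,v_3,v_4], [v_1,v_2,v_3,v_4]

so the chain groups are C_0 ≅ Z^5, C_1 ≅ Z^10, C_2 ≅ Z^10, C_3 ≅ Z^5.

Boundary ∂_1: C_1 → C_0 sends each edge [p,q] (with p < q) to q − p.
The resulting 5×10 matrix has rank 4, and its Smith normal form has invariant factors (1,1,1,1).

The boundary map ∂_2: C_2 → C_1 sends each 2-simplex [p,q,r] to [q,r] − [p,r] + [p,q]. For instance
  ∂[v_0,v_3,v_4] = [v_3,v_4] − [v_0,v_4] + [v_0,v_3],
  ∂[v_0,v_1,v_3] = [v_1,v_3] − [v_0,v_3] + [v_0,v_1].
As a 10×10 matrix over Z this has rank 6, with invariant factors (1,1,1,1,1,1).

Boundary ∂_3: C_3 → C_2 sends each 3-simplex σ to the alternating sum Σ_i (−1)^i (σ with its i-th vertex removed). For instance
  ∂[v_0,v_1,v_2,v_3] = [v_1,v_2,v_3] − [v_0,v_2,v_3] + [v_0,v_1,v_3] − [v_0,v_1,v_2],
  ∂[v_0,v_1,v_3,v_4] = [v_1,v_3,v_4] − [v_0,v_3,v_4] + [v_0,v_1,v_4] − [v_0,v_1,v_3].
The 10×5 boundary matrix has rank 4 and Smith normal form diag(1,1,1,1).

Now H_k = ker ∂_k / im ∂_{k+1}, so:

  H_0: rank C_0 − rank ∂_1 = 5 − 4 = 1, and the invariant factors of ∂_1 are all 1, so H_0 = Z.

(K is a triangulation of the 3-sphere S^3.)

H_0 = Z.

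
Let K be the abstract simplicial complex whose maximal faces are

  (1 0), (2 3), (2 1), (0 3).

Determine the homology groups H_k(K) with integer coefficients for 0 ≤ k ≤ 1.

Fix the vertex order 0 < 1 < 2 < 3 and write every simplex with vertices in increasing order. Then dim K = 1 and the simplices of K are:

  0-simplices (4): [0], [1], [2], [3]
  1-simplices (4): [0,1], [0,3], [1,2], [2,3]

giving chain groups C_0 ≅ Z^4, C_1 ≅ Z^4.

The boundary map ∂_1: C_1 → C_0 is given by ∂[p,q] = [q] − [p].
As a 4×4 matrix over Z this has rank 3, with invariant factors (1,1,1).

Computing H_k = (kernel of ∂_k) / (image of ∂_{k+1}):

  H_0: rank C_0 − rank ∂_1 = 4 − 3 = 1, and the invariant factors of ∂_1 are all 1, so H_0 = Z.
  H_1: rank ker ∂_1 − rank ∂_2 = (4 − 3) − 0 = 1, and there is no ∂_2, so H_1 = Z.

(K is a triangulation of the circle S^1.)

H_0 ≅ Z,  H_1 ≅ Z.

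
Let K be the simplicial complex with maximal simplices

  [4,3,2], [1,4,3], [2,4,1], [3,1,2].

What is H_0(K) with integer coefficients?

Order the vertices as 1 < 2 < 3 < 4. Listing each simplex with vertices in this order, K has dimension 2 with simplices:

  0-simplices (4): [1], [2], [3], [4]
  1-simplices (6): [1,2], [1,3], [1,4], [2,3], [2,4], [3,4]
  2-simplices (4): [1,2,3], [1,2,4], [1,3,4], [2,3,4]

so the chain groups are C_0 ≅ Z^4, C_1 ≅ Z^6, C_2 ≅ Z^4.

Boundary ∂_1: C_1 → C_0 maps an edge to its endpoints' difference, ∂[p,q] = q − p.
The 4×6 boundary matrix has rank 3 and Smith normal form diag(1,1,1).

∂_2: C_2 → C_1 maps a triangle to the signed sum of its edges. For instance
  ∂[1,2,3] = [2,3] − [1,3] + [1,2],
  ∂[1,2,4] = [2,4] − [1,4] + [1,2].
As a 6×4 matrix over Z this has rank 3, with invariant factors (1,1,1).

Now H_k = ker ∂_k / im ∂_{k+1}, so:

  H_0: rank C_0 − rank ∂_1 = 4 − 3 = 1, and the invariant factors of ∂_1 are all 1, so H_0 = Z.

H_0 = Z.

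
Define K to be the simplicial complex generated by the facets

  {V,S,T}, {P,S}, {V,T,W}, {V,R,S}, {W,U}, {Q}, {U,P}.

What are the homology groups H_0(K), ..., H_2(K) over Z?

H_0 = Z^2,  H_1 = Z,  H_2 = 0.

Fix the vertex order P < Q < R < S < T < U < V < W and write every simplex with vertices in increasing order. Then dim K = 2 and the simplices of K are:

  0-simplices (8): P, Q, R, S, T, U, V, W
  1-simplices (10): PS, PU, RS, RV, ST, SV, TV, TW, UW, VW
  2-simplices (3): RSV, STV, TVW

Hence C_0 ≅ Z^8, C_1 ≅ Z^10, C_2 ≅ Z^3.

∂_1: C_1 → C_0 is given by ∂[p,q] = [q] − [p]. For instance
  ∂PS = S − P.
As a 8×10 matrix over Z this has rank 6, with invariant factors (1,1,1,1,1,1).

Boundary ∂_2: C_2 → C_1 sends each 2-simplex [p,q,r] to [q,r] − [p,r] + [p,q]. For instance
  ∂RSV = SV − RV + RS,
  ∂STV = TV − SV + ST.
As a 10×3 matrix over Z this has rank 3, with invariant factors (1,1,1).

Now H_k = ker ∂_k / im ∂_{k+1}, so:

  H_0: rank C_0 − rank ∂_1 = 8 − 6 = 2, and the invariant factors of ∂_1 are all 1, so H_0 = Z^2.
  H_1: rank ker ∂_1 − rank ∂_2 = (10 − 6) − 3 = 1, and the invariant factors of ∂_2 are all 1, so H_1 = Z.
  H_2: rank ker ∂_2 − rank ∂_3 = (3 − 3) − 0 = 0, and there is no ∂_3, so H_2 = 0.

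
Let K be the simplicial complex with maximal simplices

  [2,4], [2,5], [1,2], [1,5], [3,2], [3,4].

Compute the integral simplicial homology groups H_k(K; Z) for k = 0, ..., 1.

H_0 = Z,  H_1 = Z^2.

We work with the vertex ordering 1 < 2 < 3 < 4 < 5. The simplices of K, each written with vertices in increasing order, are:

  0-simplices (5): [1], [2], [3], [4], [5]
  1-simplices (6): [1,2], [1,5], [2,3], [2,4], [2,5], [3,4]

Hence C_0 ≅ Z^5, C_1 ≅ Z^6.

Boundary ∂_1: C_1 → C_0 is given by ∂[p,q] = [q] − [p].
The resulting 5×6 matrix has rank 4, and its Smith normal form has invariant factors (1,1,1,1).

Now H_k = ker ∂_k / im ∂_{k+1}, so:

  H_0: rank C_0 − rank ∂_1 = 5 − 4 = 1, and the invariant factors of ∂_1 are all 1, so H_0 = Z.
  H_1: rank ker ∂_1 − rank ∂_2 = (6 − 4) − 0 = 2, and there is no ∂_2, so H_1 = Z^2.

As a check, the Euler characteristic is 5 − 6 = -1, which agrees with 1 − 2 = -1.
(K is a triangulation of a wedge of 2 circles.)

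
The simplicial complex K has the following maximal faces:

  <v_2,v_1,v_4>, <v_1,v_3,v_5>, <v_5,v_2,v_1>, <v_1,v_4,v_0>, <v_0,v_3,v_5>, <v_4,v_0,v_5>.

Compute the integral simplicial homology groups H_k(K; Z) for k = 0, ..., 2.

We work with the vertex ordering v_0 < v_1 < v_2 < v_3 < v_4 < v_5. The simplices of K, each written with vertices in increasing order, are:

  0-simplices (6): [v_0], [v_1], [v_2], [v_3], [v_4], [v_5]
  1-simplices (12): [v_0,v_1], [v_0,v_3], [v_0,v_4], [v_0,v_5], [v_1,v_2], [v_1,v_3], [v_1,v_4], [v_1,v_5], [v_2,v_4], [v_2,v_5], [v_3,v_5], [v_4,v_5]
  2-simplices (6): [v_0,v_1,v_4], [v_0,v_3,v_5], [v_0,v_4,v_5], [v_1,v_2,v_4], [v_1,v_2,v_5], [v_1,v_3,v_5]

Hence C_0 ≅ Z^6, C_1 ≅ Z^12, C_2 ≅ Z^6.

Boundary ∂_1: C_1 → C_0 maps an edge to its endpoints' difference, ∂[p,q] = q − p.
The resulting 6×12 matrix has rank 5, and its Smith normal form has invariant factors (1,1,1,1,1).

Boundary ∂_2: C_2 → C_1 sends each 2-simplex [p,q,r] to [q,r] − [p,r] + [p,q]. For instance
  ∂[v_0,v_3,v_5] = [v_3,v_5] − [v_0,v_5] + [v_0,v_3],
  ∂[v_0,v_4,v_5] = [v_4,v_5] − [v_0,v_5] + [v_0,v_4].
This gives a 12×6 integer matrix of rank 6; reducing to Smith normal form yields diagonal entries (1,1,1,1,1,1).

Now H_k = ker ∂_k / im ∂_{k+1}, so:

  H_0: rank C_0 − rank ∂_1 = 6 − 5 = 1, and the invariant factors of ∂_1 are all 1, so H_0 = Z.
  H_1: rank ker ∂_1 − rank ∂_2 = (12 − 5) − 6 = 1, and the invariant factors of ∂_2 are all 1, so H_1 = Z.
  H_2: rank ker ∂_2 − rank ∂_3 = (6 − 6) − 0 = 0, and there is no ∂_3, so H_2 = 0.

(K is a triangulation of the cylinder S^1 x I.)

H_0 = Z,  H_1 = Z,  H_2 = 0.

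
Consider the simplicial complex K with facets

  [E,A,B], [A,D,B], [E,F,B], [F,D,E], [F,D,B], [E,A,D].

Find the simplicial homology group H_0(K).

H_0 ≅ Z.

Take the total order A < B < D < E < F on the vertex set. Then K (dimension 2) consists of the simplices:

  0-simplices (5): A, B, D, E, F
  1-simplices (9): AB, AD, AE, BD, BE, BF, DE, DF, EF
  2-simplices (6): ABD, ABE, ADE, BDF, BEF, DEF

so the chain groups are C_0 ≅ Z^5, C_1 ≅ Z^9, C_2 ≅ Z^6.

Boundary ∂_1: C_1 → C_0 maps an edge to its endpoints' difference, ∂[p,q] = q − p. For instance
  ∂DF = F − D.
The 5×9 boundary matrix has rank 4 and Smith normal form diag(1,1,1,1).

The boundary map ∂_2: C_2 → C_1 sends each 2-simplex [p,q,r] to [q,r] − [p,r] + [p,q]. For instance
  ∂ABD = BD − AD + AB,
  ∂ADE = DE − AE + AD.
This gives a 9×6 integer matrix of rank 5; reducing to Smith normal form yields diagonal entries (1,1,1,1,1).

Reading off H_k = ker ∂_k / im ∂_{k+1}:

  H_0: rank C_0 − rank ∂_1 = 5 − 4 = 1, and the invariant factors of ∂_1 are all 1, so H_0 ≅ Z.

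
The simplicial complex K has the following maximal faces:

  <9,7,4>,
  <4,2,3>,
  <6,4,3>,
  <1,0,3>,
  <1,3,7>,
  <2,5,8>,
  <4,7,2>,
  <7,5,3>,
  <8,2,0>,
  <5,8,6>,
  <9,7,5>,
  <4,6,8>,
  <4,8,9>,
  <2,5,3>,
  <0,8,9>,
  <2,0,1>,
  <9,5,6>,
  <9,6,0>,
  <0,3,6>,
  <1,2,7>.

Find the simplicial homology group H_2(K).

H_2 ≅ 0.

K has 10 vertices, 30 edges, 20 triangles.
rank ∂_2 = 20, rank ∂_3 = 0 ⇒ b_2 = 20 − 20 − 0 = 0. So H_2 ≅ 0.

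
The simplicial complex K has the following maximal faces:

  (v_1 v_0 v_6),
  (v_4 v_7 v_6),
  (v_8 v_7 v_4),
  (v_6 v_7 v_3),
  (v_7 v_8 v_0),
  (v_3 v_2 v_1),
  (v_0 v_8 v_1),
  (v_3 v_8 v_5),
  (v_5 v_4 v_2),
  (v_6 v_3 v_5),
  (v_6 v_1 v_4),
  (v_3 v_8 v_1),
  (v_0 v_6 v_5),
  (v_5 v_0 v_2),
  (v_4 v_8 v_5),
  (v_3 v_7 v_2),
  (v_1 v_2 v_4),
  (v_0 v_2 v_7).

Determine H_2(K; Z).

H_2 = Z.

Take the total order v_0 < v_1 < v_2 < v_3 < v_4 < v_5 < v_6 < v_7 < v_8 on the vertex set. Then K (dimension 2) consists of the simplices:

  0-simplices (9): [v_0], [v_1], [v_2], [v_3], [v_4], [v_5], [v_6], [v_7], [v_8]
  1-simplices (27): (27 of them)
  2-simplices (18): (18 of them)

giving chain groups C_0 ≅ Z^9, C_1 ≅ Z^27, C_2 ≅ Z^18.

Boundary ∂_1: C_1 → C_0 is given by ∂[p,q] = [q] − [p]. For instance
  ∂[v_4,v_6] = [v_6] − [v_4].
The resulting 9×27 matrix has rank 8, and its Smith normal form has invariant factors (1,1,1,1,1,1,1,1).

Boundary ∂_2: C_2 → C_1 acts by ∂[p,q,r] = [q,r] − [p,r] + [p,q]. For instance
  ∂[v_4,v_5,v_8] = [v_5,v_8] − [v_4,v_8] + [v_4,v_5],
  ∂[v_0,v_1,v_6] = [v_1,v_6] − [v_0,v_6] + [v_0,v_1].
This gives a 27×18 integer matrix of rank 17; reducing to Smith normal form yields diagonal entries (1,1,1,1,1,1,1,1,1,1,1,1,1,1,1,1,1).

Now H_k = ker ∂_k / im ∂_{k+1}, so:

  H_2: rank ker ∂_2 − rank ∂_3 = (18 − 17) − 0 = 1, and there is no ∂_3, so H_2 = Z.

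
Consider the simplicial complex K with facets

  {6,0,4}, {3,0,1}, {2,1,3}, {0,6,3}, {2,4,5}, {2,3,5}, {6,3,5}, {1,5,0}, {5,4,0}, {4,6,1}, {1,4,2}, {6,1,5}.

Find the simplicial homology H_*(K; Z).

H_0 = Z,  H_1 = Z_2,  H_2 = 0.

K has 7 vertices, 18 edges, 12 triangles.
rank ∂_0 = 0, rank ∂_1 = 6 ⇒ b_0 = 7 − 0 − 6 = 1; all invariant factors of ∂_1 are 1 so no torsion. So H_0 ≅ Z.
rank ∂_1 = 6, rank ∂_2 = 12 ⇒ b_1 = 18 − 6 − 12 = 0; ∂_2 has invariant factor(s) [2] giving torsion. So H_1 ≅ Z_2.
rank ∂_2 = 12, rank ∂_3 = 0 ⇒ b_2 = 12 − 12 − 0 = 0. So H_2 ≅ 0.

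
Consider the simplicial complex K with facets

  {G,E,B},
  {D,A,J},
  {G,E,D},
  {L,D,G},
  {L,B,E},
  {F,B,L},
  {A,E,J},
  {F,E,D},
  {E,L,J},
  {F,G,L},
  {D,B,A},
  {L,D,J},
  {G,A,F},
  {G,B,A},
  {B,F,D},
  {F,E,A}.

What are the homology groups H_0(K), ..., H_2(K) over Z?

H_0 ≅ Z,  H_1 ≅ Z^2,  H_2 ≅ Z.

Take the total order A < B < D < E < F < G < J < L on the vertex set. Then K (dimension 2) consists of the simplices:

  0-simplices (8): A, B, D, E, F, G, J, L
  1-simplices (24): AB, AD, AE, AF, AG, AJ, BD, BE, BF, BG, BL, DE, DF, DG, DJ, DL, EF, EG, EJ, EL, FG, FL, GL, JL
  2-simplices (16): ABD, ABG, ADJ, AEF, AEJ, AFG, BDF, BEG, BEL, BFL, DEF, DEG, DGL, DJL, EJL, FGL

so the chain groups are C_0 ≅ Z^8, C_1 ≅ Z^24, C_2 ≅ Z^16.

Boundary ∂_1: C_1 → C_0 sends each edge [p,q] (with p < q) to q − p.
As a 8×24 matrix over Z this has rank 7, with invariant factors (1,1,1,1,1,1,1).

∂_2: C_2 → C_1 acts by ∂[p,q,r] = [q,r] − [p,r] + [p,q]. For instance
  ∂BEL = EL − BL + BE,
  ∂DEF = EF − DF + DE.
This gives a 24×16 integer matrix of rank 15; reducing to Smith normal form yields diagonal entries (1,1,1,1,1,1,1,1,1,1,1,1,1,1,1).

From H_k ≅ ker(∂_k) / im(∂_{k+1}) we obtain:

  H_0: rank C_0 − rank ∂_1 = 8 − 7 = 1, and the invariant factors of ∂_1 are all 1, so H_0 = Z.
  H_1: rank ker ∂_1 − rank ∂_2 = (24 − 7) − 15 = 2, and the invariant factors of ∂_2 are all 1, so H_1 = Z^2.
  H_2: rank ker ∂_2 − rank ∂_3 = (16 − 15) − 0 = 1, and there is no ∂_3, so H_2 = Z.

As a check, the Euler characteristic is 8 − 24 + 16 = 0, which agrees with 1 − 2 + 1 = 0.
(K is a triangulation of the torus T^2.)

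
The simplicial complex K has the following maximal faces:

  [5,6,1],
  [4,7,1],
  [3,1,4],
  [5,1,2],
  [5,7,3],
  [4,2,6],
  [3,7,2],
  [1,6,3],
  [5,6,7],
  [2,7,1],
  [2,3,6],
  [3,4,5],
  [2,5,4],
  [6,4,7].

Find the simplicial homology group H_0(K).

H_0 ≅ Z.

Take the total order 1 < 2 < 3 < 4 < 5 < 6 < 7 on the vertex set. Then K (dimension 2) consists of the simplices:

  0-simplices (7): [1], [2], [3], [4], [5], [6], [7]
  1-simplices (21): [1,2], [1,3], [1,4], [1,5], [1,6], [1,7], [2,3], [2,4], [2,5], [2,6], [2,7], [3,4], [3,5], [3,6], [3,7], [4,5], [4,6], [4,7], [5,6], [5,7], [6,7]
  2-simplices (14): [1,2,5], [1,2,7], [1,3,4], [1,3,6], [1,4,7], [1,5,6], [2,3,6], [2,3,7], [2,4,5], [2,4,6], [3,4,5], [3,5,7], [4,6,7], [5,6,7]

giving chain groups C_0 ≅ Z^7, C_1 ≅ Z^21, C_2 ≅ Z^14.

The boundary map ∂_1: C_1 → C_0 sends each edge [p,q] (with p < q) to q − p. For instance
  ∂[5,7] = [7] − [5].
As a 7×21 matrix over Z this has rank 6, with invariant factors (1,1,1,1,1,1).

Boundary ∂_2: C_2 → C_1 maps a triangle to the signed sum of its edges. For instance
  ∂[2,4,5] = [4,5] − [2,5] + [2,4],
  ∂[1,4,7] = [4,7] − [1,7] + [1,4].
The 21×14 boundary matrix has rank 13 and Smith normal form diag(1,1,1,1,1,1,1,1,1,1,1,1,1).

From H_k ≅ ker(∂_k) / im(∂_{k+1}) we obtain:

  H_0: rank C_0 − rank ∂_1 = 7 − 6 = 1, and the invariant factors of ∂_1 are all 1, so H_0 ≅ Z.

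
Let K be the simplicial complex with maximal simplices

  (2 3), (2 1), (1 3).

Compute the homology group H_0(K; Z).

K has 3 vertices, 3 edges.
rank ∂_0 = 0, rank ∂_1 = 2 ⇒ b_0 = 3 − 0 − 2 = 1; all invariant factors of ∂_1 are 1 so no torsion. So H_0 = Z.

H_0 ≅ Z.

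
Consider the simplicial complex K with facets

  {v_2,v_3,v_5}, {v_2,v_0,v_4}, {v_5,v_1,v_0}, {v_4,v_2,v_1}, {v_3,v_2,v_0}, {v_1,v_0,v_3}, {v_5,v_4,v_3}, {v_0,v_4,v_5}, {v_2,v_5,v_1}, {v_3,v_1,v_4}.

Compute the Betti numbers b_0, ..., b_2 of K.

Fix the vertex order v_0 < v_1 < v_2 < v_3 < v_4 < v_5 and write every simplex with vertices in increasing order. Then dim K = 2 and the simplices of K are:

  0-simplices (6): [v_0], [v_1], [v_2], [v_3], [v_4], [v_5]
  1-simplices (15): (15 of them)
  2-simplices (10): [v_0,v_1,v_3], [v_0,v_1,v_5], [v_0,v_2,v_3], [v_0,v_2,v_4], [v_0,v_4,v_5], [v_1,v_2,v_4], [v_1,v_2,v_5], [v_1,v_3,v_4], [v_2,v_3,v_5], [v_3,v_4,v_5]

Hence C_0 ≅ Z^6, C_1 ≅ Z^15, C_2 ≅ Z^10.

The boundary map ∂_1: C_1 → C_0 is given by ∂[p,q] = [q] − [p].
This gives a 6×15 integer matrix of rank 5; reducing to Smith normal form yields diagonal entries (1,1,1,1,1).

The boundary map ∂_2: C_2 → C_1 acts by ∂[p,q,r] = [q,r] − [p,r] + [p,q]. For instance
  ∂[v_3,v_4,v_5] = [v_4,v_5] − [v_3,v_5] + [v_3,v_4],
  ∂[v_1,v_2,v_4] = [v_2,v_4] − [v_1,v_4] + [v_1,v_2].
As a 15×10 matrix over Z this has rank 10, with invariant factors (1,1,1,1,1,1,1,1,1,2).

Computing H_k = (kernel of ∂_k) / (image of ∂_{k+1}):

  H_0: rank C_0 − rank ∂_1 = 6 − 5 = 1, and the invariant factors of ∂_1 are all 1, so H_0 ≅ Z.
  H_1: rank ker ∂_1 − rank ∂_2 = (15 − 5) − 10 = 0, and ∂_2 has invariant factor 2 > 1, so H_1 ≅ Z/2.
  H_2: rank ker ∂_2 − rank ∂_3 = (10 − 10) − 0 = 0, and there is no ∂_3, so H_2 ≅ 0.

As a check, the Euler characteristic is 6 − 15 + 10 = 1, which agrees with 1 − 0 + 0 = 1.

Hence the Betti numbers are b_0 = 1, b_1 = 0, b_2 = 0.

b_0 = 1, b_1 = 0, b_2 = 0.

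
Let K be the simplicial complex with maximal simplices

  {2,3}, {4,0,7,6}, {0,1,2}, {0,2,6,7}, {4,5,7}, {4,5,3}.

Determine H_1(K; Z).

H_1 ≅ Z.

Fix the vertex order 0 < 1 < 2 < 3 < 4 < 5 < 6 < 7 and write every simplex with vertices in increasing order. Then dim K = 3 and the simplices of K are:

  0-simplices (8): [0], [1], [2], [3], [4], [5], [6], [7]
  1-simplices (16): [0,1], [0,2], [0,4], [0,6], [0,7], [1,2], [2,3], [2,6], [2,7], [3,4], [3,5], [4,5], [4,6], [4,7], [5,7], [6,7]
  2-simplices (10): [0,1,2], [0,2,6], [0,2,7], [0,4,6], [0,4,7], [0,6,7], [2,6,7], [3,4,5], [4,5,7], [4,6,7]
  3-simplices (2): [0,2,6,7], [0,4,6,7]

so the chain groups are C_0 ≅ Z^8, C_1 ≅ Z^16, C_2 ≅ Z^10, C_3 ≅ Z^2.

Boundary ∂_1: C_1 → C_0 is given by ∂[p,q] = [q] − [p]. For instance
  ∂[6,7] = [7] − [6].
The resulting 8×16 matrix has rank 7, and its Smith normal form has invariant factors (1,1,1,1,1,1,1).

Boundary ∂_2: C_2 → C_1 maps a triangle to the signed sum of its edges. For instance
  ∂[0,2,6] = [2,6] − [0,6] + [0,2],
  ∂[4,5,7] = [5,7] − [4,7] + [4,5].
This gives a 16×10 integer matrix of rank 8; reducing to Smith normal form yields diagonal entries (1,1,1,1,1,1,1,1).

∂_3: C_3 → C_2 sends each 3-simplex σ to the alternating sum Σ_i (−1)^i (σ with its i-th vertex removed). For instance
  ∂[0,4,6,7] = [4,6,7] − [0,6,7] + [0,4,7] − [0,4,6],
  ∂[0,2,6,7] = [2,6,7] − [0,6,7] + [0,2,7] − [0,2,6].
As a 10×2 matrix over Z this has rank 2, with invariant factors (1,1).

Computing H_k = (kernel of ∂_k) / (image of ∂_{k+1}):

  H_1: rank ker ∂_1 − rank ∂_2 = (16 − 7) − 8 = 1, and the invariant factors of ∂_2 are all 1, so H_1 ≅ Z.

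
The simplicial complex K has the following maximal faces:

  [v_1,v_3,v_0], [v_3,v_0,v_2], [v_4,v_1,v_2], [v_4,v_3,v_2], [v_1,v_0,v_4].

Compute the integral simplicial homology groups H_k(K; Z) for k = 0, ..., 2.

We work with the vertex ordering v_0 < v_1 < v_2 < v_3 < v_4. The simplices of K, each written with vertices in increasing order, are:

  0-simplices (5): [v_0], [v_1], [v_2], [v_3], [v_4]
  1-simplices (10): [v_0,v_1], [v_0,v_2], [v_0,v_3], [v_0,v_4], [v_1,v_2], [v_1,v_3], [v_1,v_4], [v_2,v_3], [v_2,v_4], [v_3,v_4]
  2-simplices (5): [v_0,v_1,v_3], [v_0,v_1,v_4], [v_0,v_2,v_3], [v_1,v_2,v_4], [v_2,v_3,v_4]

giving chain groups C_0 ≅ Z^5, C_1 ≅ Z^10, C_2 ≅ Z^5.

∂_1: C_1 → C_0 maps an edge to its endpoints' difference, ∂[p,q] = q − p.
This gives a 5×10 integer matrix of rank 4; reducing to Smith normal form yields diagonal entries (1,1,1,1).

Boundary ∂_2: C_2 → C_1 sends each 2-simplex [p,q,r] to [q,r] − [p,r] + [p,q]. For instance
  ∂[v_0,v_2,v_3] = [v_2,v_3] − [v_0,v_3] + [v_0,v_2],
  ∂[v_2,v_3,v_4] = [v_3,v_4] − [v_2,v_4] + [v_2,v_3].
As a 10×5 matrix over Z this has rank 5, with invariant factors (1,1,1,1,1).

Now H_k = ker ∂_k / im ∂_{k+1}, so:

  H_0: rank C_0 − rank ∂_1 = 5 − 4 = 1, and the invariant factors of ∂_1 are all 1, so H_0 ≅ Z.
  H_1: rank ker ∂_1 − rank ∂_2 = (10 − 4) − 5 = 1, and the invariant factors of ∂_2 are all 1, so H_1 ≅ Z.
  H_2: rank ker ∂_2 − rank ∂_3 = (5 − 5) − 0 = 0, and there is no ∂_3, so H_2 ≅ 0.

As a check, the Euler characteristic is 5 − 10 + 5 = 0, which agrees with 1 − 1 + 0 = 0.
(K is a triangulation of the Möbius band.)

H_0 = Z,  H_1 = Z,  H_2 = 0.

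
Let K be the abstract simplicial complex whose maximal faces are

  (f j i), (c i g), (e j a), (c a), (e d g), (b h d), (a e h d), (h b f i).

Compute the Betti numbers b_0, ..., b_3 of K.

K has 10 vertices, 23 edges, 13 triangles, 2 3-simplices.
rank ∂_0 = 0, rank ∂_1 = 9 ⇒ b_0 = 10 − 0 − 9 = 1; all invariant factors of ∂_1 are 1 so no torsion. So H_0 = Z.
rank ∂_1 = 9, rank ∂_2 = 11 ⇒ b_1 = 23 − 9 − 11 = 3; all invariant factors of ∂_2 are 1 so no torsion. So H_1 = Z^3.
rank ∂_2 = 11, rank ∂_3 = 2 ⇒ b_2 = 13 − 11 − 2 = 0; all invariant factors of ∂_3 are 1 so no torsion. So H_2 = 0.
rank ∂_3 = 2, rank ∂_4 = 0 ⇒ b_3 = 2 − 2 − 0 = 0. So H_3 = 0.

b_0 = 1, b_1 = 3, b_2 = 0, b_3 = 0.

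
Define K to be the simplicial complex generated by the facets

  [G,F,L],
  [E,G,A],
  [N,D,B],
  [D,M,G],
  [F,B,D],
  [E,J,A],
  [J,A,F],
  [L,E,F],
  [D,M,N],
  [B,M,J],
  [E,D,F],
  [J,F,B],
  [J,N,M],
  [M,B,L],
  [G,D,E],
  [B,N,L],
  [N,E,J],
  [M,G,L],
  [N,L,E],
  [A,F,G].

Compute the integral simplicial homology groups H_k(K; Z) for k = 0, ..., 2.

Fix the vertex order A < B < D < E < F < G < J < L < M < N and write every simplex with vertices in increasing order. Then dim K = 2 and the simplices of K are:

  0-simplices (10): A, B, D, E, F, G, J, L, M, N
  1-simplices (30): AE, AF, AG, AJ, BD, BF, BJ, BL, BM, BN, DE, DF, DG, DM, DN, EF, EG, EJ, EL, EN, FG, FJ, FL, GL, GM, JM, JN, LM, LN, MN
  2-simplices (20): AEG, AEJ, AFG, AFJ, BDF, BDN, BFJ, BJM, BLM, BLN, DEF, DEG, DGM, DMN, EFL, EJN, ELN, FGL, GLM, JMN

giving chain groups C_0 ≅ Z^10, C_1 ≅ Z^30, C_2 ≅ Z^20.

The boundary map ∂_1: C_1 → C_0 sends each edge [p,q] (with p < q) to q − p.
The 10×30 boundary matrix has rank 9 and Smith normal form diag(1,1,1,1,1,1,1,1,1).

The boundary map ∂_2: C_2 → C_1 maps a triangle to the signed sum of its edges. For instance
  ∂AEJ = EJ − AJ + AE,
  ∂BDN = DN − BN + BD.
The 30×20 boundary matrix has rank 20 and Smith normal form diag(1,1,1,1,1,1,1,1,1,1,1,1,1,1,1,1,1,1,1,2).

Now H_k = ker ∂_k / im ∂_{k+1}, so:

  H_0: rank C_0 − rank ∂_1 = 10 − 9 = 1, and the invariant factors of ∂_1 are all 1, so H_0 = Z.
  H_1: rank ker ∂_1 − rank ∂_2 = (30 − 9) − 20 = 1, and ∂_2 has invariant factor 2 > 1, so H_1 = Z × Z/2.
  H_2: rank ker ∂_2 − rank ∂_3 = (20 − 20) − 0 = 0, and there is no ∂_3, so H_2 = 0.

H_0 = Z,  H_1 = Z × Z/2,  H_2 = 0.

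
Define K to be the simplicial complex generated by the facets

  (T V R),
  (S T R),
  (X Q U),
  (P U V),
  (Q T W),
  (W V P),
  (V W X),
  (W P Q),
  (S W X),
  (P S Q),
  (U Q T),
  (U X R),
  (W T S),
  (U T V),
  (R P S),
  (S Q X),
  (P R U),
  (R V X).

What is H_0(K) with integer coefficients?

We work with the vertex ordering P < Q < R < S < T < U < V < W < X. The simplices of K, each written with vertices in increasing order, are:

  0-simplices (9): P, Q, R, S, T, U, V, W, X
  1-simplices (27): PQ, PR, PS, PU, PV, PW, QS, QT, QU, QW, QX, RS, RT, RU, RV, RX, ST, SW, SX, TU, TV, TW, UV, UX, VW, VX, WX
  2-simplices (18): PQS, PQW, PRS, PRU, PUV, PVW, QSX, QTU, QTW, QUX, RST, RTV, RUX, RVX, STW, SWX, TUV, VWX

giving chain groups C_0 ≅ Z^9, C_1 ≅ Z^27, C_2 ≅ Z^18.

Boundary ∂_1: C_1 → C_0 is given by ∂[p,q] = [q] − [p]. For instance
  ∂PU = U − P.
This gives a 9×27 integer matrix of rank 8; reducing to Smith normal form yields diagonal entries (1,1,1,1,1,1,1,1).

Boundary ∂_2: C_2 → C_1 sends each 2-simplex [p,q,r] to [q,r] − [p,r] + [p,q]. For instance
  ∂RUX = UX − RX + RU,
  ∂RTV = TV − RV + RT.
As a 27×18 matrix over Z this has rank 18, with invariant factors (1,1,1,1,1,1,1,1,1,1,1,1,1,1,1,1,1,2).

Now H_k = ker ∂_k / im ∂_{k+1}, so:

  H_0: rank C_0 − rank ∂_1 = 9 − 8 = 1, and the invariant factors of ∂_1 are all 1, so H_0 ≅ Z.

H_0 ≅ Z.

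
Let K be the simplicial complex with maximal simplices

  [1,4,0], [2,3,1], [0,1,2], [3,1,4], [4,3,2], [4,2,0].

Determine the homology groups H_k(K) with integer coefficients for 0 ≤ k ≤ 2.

Take the total order 0 < 1 < 2 < 3 < 4 on the vertex set. Then K (dimension 2) consists of the simplices:

  0-simplices (5): [0], [1], [2], [3], [4]
  1-simplices (9): [0,1], [0,2], [0,4], [1,2], [1,3], [1,4], [2,3], [2,4], [3,4]
  2-simplices (6): [0,1,2], [0,1,4], [0,2,4], [1,2,3], [1,3,4], [2,3,4]

Hence C_0 ≅ Z^5, C_1 ≅ Z^9, C_2 ≅ Z^6.

∂_1: C_1 → C_0 sends each edge [p,q] (with p < q) to q − p. For instance
  ∂[0,2] = [2] − [0].
The 5×9 boundary matrix has rank 4 and Smith normal form diag(1,1,1,1).

The boundary map ∂_2: C_2 → C_1 maps a triangle to the signed sum of its edges. For instance
  ∂[1,3,4] = [3,4] − [1,4] + [1,3],
  ∂[0,1,2] = [1,2] − [0,2] + [0,1].
The resulting 9×6 matrix has rank 5, and its Smith normal form has invariant factors (1,1,1,1,1).

Reading off H_k = ker ∂_k / im ∂_{k+1}:

  H_0: rank C_0 − rank ∂_1 = 5 − 4 = 1, and the invariant factors of ∂_1 are all 1, so H_0 ≅ Z.
  H_1: rank ker ∂_1 − rank ∂_2 = (9 − 4) − 5 = 0, and the invariant factors of ∂_2 are all 1, so H_1 ≅ 0.
  H_2: rank ker ∂_2 − rank ∂_3 = (6 − 5) − 0 = 1, and there is no ∂_3, so H_2 ≅ Z.

As a check, the Euler characteristic is 5 − 9 + 6 = 2, which agrees with 1 − 0 + 1 = 2.

H_0 ≅ Z,  H_1 = 0,  H_2 ≅ Z.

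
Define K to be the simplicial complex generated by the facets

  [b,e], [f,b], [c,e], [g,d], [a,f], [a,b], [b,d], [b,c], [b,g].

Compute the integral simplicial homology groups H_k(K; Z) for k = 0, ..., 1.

Fix the vertex order a < b < c < d < e < f < g and write every simplex with vertices in increasing order. Then dim K = 1 and the simplices of K are:

  0-simplices (7): a, b, c, d, e, f, g
  1-simplices (9): ab, af, bc, bd, be, bf, bg, ce, dg

Hence C_0 ≅ Z^7, C_1 ≅ Z^9.

The boundary map ∂_1: C_1 → C_0 is given by ∂[p,q] = [q] − [p].
As a 7×9 matrix over Z this has rank 6, with invariant factors (1,1,1,1,1,1).

From H_k ≅ ker(∂_k) / im(∂_{k+1}) we obtain:

  H_0: rank C_0 − rank ∂_1 = 7 − 6 = 1, and the invariant factors of ∂_1 are all 1, so H_0 = Z.
  H_1: rank ker ∂_1 − rank ∂_2 = (9 − 6) − 0 = 3, and there is no ∂_2, so H_1 = Z^3.

As a check, the Euler characteristic is 7 − 9 = -2, which agrees with 1 − 3 = -2.

H_0 ≅ Z,  H_1 ≅ Z^3.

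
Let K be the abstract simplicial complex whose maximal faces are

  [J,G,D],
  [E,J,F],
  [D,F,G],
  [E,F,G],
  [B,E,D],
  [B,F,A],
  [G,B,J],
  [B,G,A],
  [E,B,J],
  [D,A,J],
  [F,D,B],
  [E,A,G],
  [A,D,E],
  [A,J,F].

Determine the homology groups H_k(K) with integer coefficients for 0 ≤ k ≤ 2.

We work with the vertex ordering A < B < D < E < F < G < J. The simplices of K, each written with vertices in increasing order, are:

  0-simplices (7): A, B, D, E, F, G, J
  1-simplices (21): AB, AD, AE, AF, AG, AJ, BD, BE, BF, BG, BJ, DE, DF, DG, DJ, EF, EG, EJ, FG, FJ, GJ
  2-simplices (14): ABF, ABG, ADE, ADJ, AEG, AFJ, BDE, BDF, BEJ, BGJ, DFG, DGJ, EFG, EFJ

giving chain groups C_0 ≅ Z^7, C_1 ≅ Z^21, C_2 ≅ Z^14.

Boundary ∂_1: C_1 → C_0 maps an edge to its endpoints' difference, ∂[p,q] = q − p. For instance
  ∂EG = G − E.
The resulting 7×21 matrix has rank 6, and its Smith normal form has invariant factors (1,1,1,1,1,1).

Boundary ∂_2: C_2 → C_1 sends each 2-simplex [p,q,r] to [q,r] − [p,r] + [p,q]. For instance
  ∂ABF = BF − AF + AB,
  ∂EFG = FG − EG + EF.
The 21×14 boundary matrix has rank 13 and Smith normal form diag(1,1,1,1,1,1,1,1,1,1,1,1,1).

Now H_k = ker ∂_k / im ∂_{k+1}, so:

  H_0: rank C_0 − rank ∂_1 = 7 − 6 = 1, and the invariant factors of ∂_1 are all 1, so H_0 ≅ Z.
  H_1: rank ker ∂_1 − rank ∂_2 = (21 − 6) − 13 = 2, and the invariant factors of ∂_2 are all 1, so H_1 ≅ Z^2.
  H_2: rank ker ∂_2 − rank ∂_3 = (14 − 13) − 0 = 1, and there is no ∂_3, so H_2 ≅ Z.

As a check, the Euler characteristic is 7 − 21 + 14 = 0, which agrees with 1 − 2 + 1 = 0.
(K is a triangulation of the torus T^2.)

H_0 ≅ Z,  H_1 ≅ Z^2,  H_2 ≅ Z.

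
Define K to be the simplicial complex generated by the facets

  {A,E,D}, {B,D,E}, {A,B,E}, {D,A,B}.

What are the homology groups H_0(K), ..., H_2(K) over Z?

We work with the vertex ordering A < B < D < E. The simplices of K, each written with vertices in increasing order, are:

  0-simplices (4): A, B, D, E
  1-simplices (6): AB, AD, AE, BD, BE, DE
  2-simplices (4): ABD, ABE, ADE, BDE

giving chain groups C_0 ≅ Z^4, C_1 ≅ Z^6, C_2 ≅ Z^4.

Boundary ∂_1: C_1 → C_0 sends each edge [p,q] (with p < q) to q − p. For instance
  ∂BD = D − B.
The resulting 4×6 matrix has rank 3, and its Smith normal form has invariant factors (1,1,1).

∂_2: C_2 → C_1 acts by ∂[p,q,r] = [q,r] − [p,r] + [p,q]. For instance
  ∂ABD = BD − AD + AB,
  ∂ADE = DE − AE + AD.
The resulting 6×4 matrix has rank 3, and its Smith normal form has invariant factors (1,1,1).

Now H_k = ker ∂_k / im ∂_{k+1}, so:

  H_0: rank C_0 − rank ∂_1 = 4 − 3 = 1, and the invariant factors of ∂_1 are all 1, so H_0 = Z.
  H_1: rank ker ∂_1 − rank ∂_2 = (6 − 3) − 3 = 0, and the invariant factors of ∂_2 are all 1, so H_1 = 0.
  H_2: rank ker ∂_2 − rank ∂_3 = (4 − 3) − 0 = 1, and there is no ∂_3, so H_2 = Z.

H_0 = Z,  H_1 = 0,  H_2 = Z.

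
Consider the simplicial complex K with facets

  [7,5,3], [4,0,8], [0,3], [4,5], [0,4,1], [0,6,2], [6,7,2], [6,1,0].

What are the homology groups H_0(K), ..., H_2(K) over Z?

H_0 ≅ Z,  H_1 ≅ Z^2,  H_2 = 0.

K has 9 vertices, 16 edges, 6 triangles.
rank ∂_0 = 0, rank ∂_1 = 8 ⇒ b_0 = 9 − 0 − 8 = 1; all invariant factors of ∂_1 are 1 so no torsion. So H_0 = Z.
rank ∂_1 = 8, rank ∂_2 = 6 ⇒ b_1 = 16 − 8 − 6 = 2; all invariant factors of ∂_2 are 1 so no torsion. So H_1 = Z^2.
rank ∂_2 = 6, rank ∂_3 = 0 ⇒ b_2 = 6 − 6 − 0 = 0. So H_2 = 0.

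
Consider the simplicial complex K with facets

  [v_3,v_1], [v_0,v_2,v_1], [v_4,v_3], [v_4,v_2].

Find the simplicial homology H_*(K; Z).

H_0 ≅ Z,  H_1 ≅ Z,  H_2 = 0.

Fix the vertex order v_0 < v_1 < v_2 < v_3 < v_4 and write every simplex with vertices in increasing order. Then dim K = 2 and the simplices of K are:

  0-simplices (5): [v_0], [v_1], [v_2], [v_3], [v_4]
  1-simplices (6): [v_0,v_1], [v_0,v_2], [v_1,v_2], [v_1,v_3], [v_2,v_4], [v_3,v_4]
  2-simplices (1): [v_0,v_1,v_2]

Hence C_0 ≅ Z^5, C_1 ≅ Z^6, C_2 ≅ Z^1.

Boundary ∂_1: C_1 → C_0 is given by ∂[p,q] = [q] − [p]. For instance
  ∂[v_3,v_4] = [v_4] − [v_3].
As a 5×6 matrix over Z this has rank 4, with invariant factors (1,1,1,1).

Boundary ∂_2: C_2 → C_1 maps a triangle to the signed sum of its edges. For instance
  ∂[v_0,v_1,v_2] = [v_1,v_2] − [v_0,v_2] + [v_0,v_1].
This gives a 6×1 integer matrix of rank 1; reducing to Smith normal form yields diagonal entries (1).

Now H_k = ker ∂_k / im ∂_{k+1}, so:

  H_0: rank C_0 − rank ∂_1 = 5 − 4 = 1, and the invariant factors of ∂_1 are all 1, so H_0 = Z.
  H_1: rank ker ∂_1 − rank ∂_2 = (6 − 4) − 1 = 1, and the invariant factors of ∂_2 are all 1, so H_1 = Z.
  H_2: rank ker ∂_2 − rank ∂_3 = (1 − 1) − 0 = 0, and there is no ∂_3, so H_2 = 0.

As a check, the Euler characteristic is 5 − 6 + 1 = 0, which agrees with 1 − 1 + 0 = 0.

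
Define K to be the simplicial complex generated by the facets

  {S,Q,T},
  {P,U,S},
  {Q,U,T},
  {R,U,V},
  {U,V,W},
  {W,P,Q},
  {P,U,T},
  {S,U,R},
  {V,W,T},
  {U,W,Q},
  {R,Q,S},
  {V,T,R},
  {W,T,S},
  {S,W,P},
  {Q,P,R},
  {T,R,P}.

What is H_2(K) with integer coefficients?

H_2 = Z.

Take the total order P < Q < R < S < T < U < V < W on the vertex set. Then K (dimension 2) consists of the simplices:

  0-simplices (8): P, Q, R, S, T, U, V, W
  1-simplices (24): PQ, PR, PS, PT, PU, PW, QR, QS, QT, QU, QW, RS, RT, RU, RV, ST, SU, SW, TU, TV, TW, UV, UW, VW
  2-simplices (16): PQR, PQW, PRT, PSU, PSW, PTU, QRS, QST, QTU, QUW, RSU, RTV, RUV, STW, TVW, UVW

giving chain groups C_0 ≅ Z^8, C_1 ≅ Z^24, C_2 ≅ Z^16.

∂_1: C_1 → C_0 sends each edge [p,q] (with p < q) to q − p.
As a 8×24 matrix over Z this has rank 7, with invariant factors (1,1,1,1,1,1,1).

∂_2: C_2 → C_1 maps a triangle to the signed sum of its edges. For instance
  ∂PSU = SU − PU + PS,
  ∂PTU = TU − PU + PT.
The resulting 24×16 matrix has rank 15, and its Smith normal form has invariant factors (1,1,1,1,1,1,1,1,1,1,1,1,1,1,1).

Computing H_k = (kernel of ∂_k) / (image of ∂_{k+1}):

  H_2: rank ker ∂_2 − rank ∂_3 = (16 − 15) − 0 = 1, and there is no ∂_3, so H_2 = Z.

(K is a triangulation of the torus T^2.)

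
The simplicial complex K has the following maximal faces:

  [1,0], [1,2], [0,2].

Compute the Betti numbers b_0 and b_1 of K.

Take the total order 0 < 1 < 2 on the vertex set. Then K (dimension 1) consists of the simplices:

  0-simplices (3): [0], [1], [2]
  1-simplices (3): [0,1], [0,2], [1,2]

so the chain groups are C_0 ≅ Z^3, C_1 ≅ Z^3.

The boundary map ∂_1: C_1 → C_0 is given by ∂[p,q] = [q] − [p].
This gives a 3×3 integer matrix of rank 2; reducing to Smith normal form yields diagonal entries (1,1).

From H_k ≅ ker(∂_k) / im(∂_{k+1}) we obtain:

  H_0: rank C_0 − rank ∂_1 = 3 − 2 = 1, and the invariant factors of ∂_1 are all 1, so H_0 = Z.
  H_1: rank ker ∂_1 − rank ∂_2 = (3 − 2) − 0 = 1, and there is no ∂_2, so H_1 = Z.

Hence the Betti numbers are b_0 = 1, b_1 = 1.

b_0 = 1, b_1 = 1.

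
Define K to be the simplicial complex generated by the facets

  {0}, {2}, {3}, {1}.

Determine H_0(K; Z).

K has 4 vertices.
rank ∂_0 = 0, rank ∂_1 = 0 ⇒ b_0 = 4 − 0 − 0 = 4. So H_0 = Z^4.

H_0 = Z^4.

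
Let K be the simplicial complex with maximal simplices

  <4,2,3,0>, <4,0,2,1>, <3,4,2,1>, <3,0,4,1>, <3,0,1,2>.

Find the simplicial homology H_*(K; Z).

H_0 = Z,  H_1 = 0,  H_2 = 0,  H_3 = Z.

K has 5 vertices, 10 edges, 10 triangles, 5 3-simplices.
rank ∂_0 = 0, rank ∂_1 = 4 ⇒ b_0 = 5 − 0 − 4 = 1; all invariant factors of ∂_1 are 1 so no torsion. So H_0 ≅ Z.
rank ∂_1 = 4, rank ∂_2 = 6 ⇒ b_1 = 10 − 4 − 6 = 0; all invariant factors of ∂_2 are 1 so no torsion. So H_1 ≅ 0.
rank ∂_2 = 6, rank ∂_3 = 4 ⇒ b_2 = 10 − 6 − 4 = 0; all invariant factors of ∂_3 are 1 so no torsion. So H_2 ≅ 0.
rank ∂_3 = 4, rank ∂_4 = 0 ⇒ b_3 = 5 − 4 − 0 = 1. So H_3 ≅ Z.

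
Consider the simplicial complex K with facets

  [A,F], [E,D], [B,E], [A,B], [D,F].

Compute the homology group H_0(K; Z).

H_0 = Z.

We work with the vertex ordering A < B < D < E < F. The simplices of K, each written with vertices in increasing order, are:

  0-simplices (5): A, B, D, E, F
  1-simplices (5): AB, AF, BE, DE, DF

giving chain groups C_0 ≅ Z^5, C_1 ≅ Z^5.

The boundary map ∂_1: C_1 → C_0 sends each edge [p,q] (with p < q) to q − p. For instance
  ∂DE = E − D.
This gives a 5×5 integer matrix of rank 4; reducing to Smith normal form yields diagonal entries (1,1,1,1).

Reading off H_k = ker ∂_k / im ∂_{k+1}:

  H_0: rank C_0 − rank ∂_1 = 5 − 4 = 1, and the invariant factors of ∂_1 are all 1, so H_0 ≅ Z.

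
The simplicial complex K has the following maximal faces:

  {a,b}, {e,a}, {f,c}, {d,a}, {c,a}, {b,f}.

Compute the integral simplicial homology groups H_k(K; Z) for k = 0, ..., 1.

H_0 ≅ Z,  H_1 ≅ Z.

Fix the vertex order a < b < c < d < e < f and write every simplex with vertices in increasing order. Then dim K = 1 and the simplices of K are:

  0-simplices (6): a, b, c, d, e, f
  1-simplices (6): ab, ac, ad, ae, bf, cf

giving chain groups C_0 ≅ Z^6, C_1 ≅ Z^6.

The boundary map ∂_1: C_1 → C_0 is given by ∂[p,q] = [q] − [p]. For instance
  ∂ae = e − a.
As a 6×6 matrix over Z this has rank 5, with invariant factors (1,1,1,1,1).

Now H_k = ker ∂_k / im ∂_{k+1}, so:

  H_0: rank C_0 − rank ∂_1 = 6 − 5 = 1, and the invariant factors of ∂_1 are all 1, so H_0 ≅ Z.
  H_1: rank ker ∂_1 − rank ∂_2 = (6 − 5) − 0 = 1, and there is no ∂_2, so H_1 ≅ Z.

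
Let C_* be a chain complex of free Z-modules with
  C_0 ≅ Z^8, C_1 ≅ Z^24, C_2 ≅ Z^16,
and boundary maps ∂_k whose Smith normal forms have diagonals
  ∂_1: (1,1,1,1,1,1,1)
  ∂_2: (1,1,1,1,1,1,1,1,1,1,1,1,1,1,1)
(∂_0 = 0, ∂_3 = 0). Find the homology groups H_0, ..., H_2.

H_0 = Z,  H_1 = Z^2,  H_2 = Z.

H_0: b_0 = 8 − 0 − 7 = 1; torsion from ∂_1 factors > 1: none. So H_0 = Z.
H_1: b_1 = 24 − 7 − 15 = 2; torsion from ∂_2 factors > 1: none. So H_1 = Z^2.
H_2: b_2 = 16 − 15 − 0 = 1; torsion from ∂_3 factors > 1: none. So H_2 = Z.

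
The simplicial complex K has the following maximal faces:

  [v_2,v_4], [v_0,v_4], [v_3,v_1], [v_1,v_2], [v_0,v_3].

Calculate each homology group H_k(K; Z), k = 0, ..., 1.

H_0 ≅ Z,  H_1 ≅ Z.

We work with the vertex ordering v_0 < v_1 < v_2 < v_3 < v_4. The simplices of K, each written with vertices in increasing order, are:

  0-simplices (5): [v_0], [v_1], [v_2], [v_3], [v_4]
  1-simplices (5): [v_0,v_3], [v_0,v_4], [v_1,v_2], [v_1,v_3], [v_2,v_4]

giving chain groups C_0 ≅ Z^5, C_1 ≅ Z^5.

Boundary ∂_1: C_1 → C_0 sends each edge [p,q] (with p < q) to q − p. For instance
  ∂[v_1,v_3] = [v_3] − [v_1].
The 5×5 boundary matrix has rank 4 and Smith normal form diag(1,1,1,1).

Now H_k = ker ∂_k / im ∂_{k+1}, so:

  H_0: rank C_0 − rank ∂_1 = 5 − 4 = 1, and the invariant factors of ∂_1 are all 1, so H_0 ≅ Z.
  H_1: rank ker ∂_1 − rank ∂_2 = (5 − 4) − 0 = 1, and there is no ∂_2, so H_1 ≅ Z.

As a check, the Euler characteristic is 5 − 5 = 0, which agrees with 1 − 1 = 0.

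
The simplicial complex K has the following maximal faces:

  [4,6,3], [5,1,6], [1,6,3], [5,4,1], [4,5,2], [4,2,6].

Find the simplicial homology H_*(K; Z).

Fix the vertex order 1 < 2 < 3 < 4 < 5 < 6 and write every simplex with vertices in increasing order. Then dim K = 2 and the simplices of K are:

  0-simplices (6): [1], [2], [3], [4], [5], [6]
  1-simplices (12): [1,3], [1,4], [1,5], [1,6], [2,4], [2,5], [2,6], [3,4], [3,6], [4,5], [4,6], [5,6]
  2-simplices (6): [1,3,6], [1,4,5], [1,5,6], [2,4,5], [2,4,6], [3,4,6]

Hence C_0 ≅ Z^6, C_1 ≅ Z^12, C_2 ≅ Z^6.

The boundary map ∂_1: C_1 → C_0 maps an edge to its endpoints' difference, ∂[p,q] = q − p.
The resulting 6×12 matrix has rank 5, and its Smith normal form has invariant factors (1,1,1,1,1).

Boundary ∂_2: C_2 → C_1 acts by ∂[p,q,r] = [q,r] − [p,r] + [p,q]. For instance
  ∂[2,4,5] = [4,5] − [2,5] + [2,4],
  ∂[1,3,6] = [3,6] − [1,6] + [1,3].
As a 12×6 matrix over Z this has rank 6, with invariant factors (1,1,1,1,1,1).

Now H_k = ker ∂_k / im ∂_{k+1}, so:

  H_0: rank C_0 − rank ∂_1 = 6 − 5 = 1, and the invariant factors of ∂_1 are all 1, so H_0 = Z.
  H_1: rank ker ∂_1 − rank ∂_2 = (12 − 5) − 6 = 1, and the invariant factors of ∂_2 are all 1, so H_1 = Z.
  H_2: rank ker ∂_2 − rank ∂_3 = (6 − 6) − 0 = 0, and there is no ∂_3, so H_2 = 0.

H_0 ≅ Z,  H_1 ≅ Z,  H_2 = 0.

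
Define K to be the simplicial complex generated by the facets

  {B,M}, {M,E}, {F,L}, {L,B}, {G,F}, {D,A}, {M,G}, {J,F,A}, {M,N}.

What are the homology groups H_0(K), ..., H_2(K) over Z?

H_0 = Z,  H_1 = Z,  H_2 = 0.

Order the vertices as A < B < D < E < F < G < J < L < M < N. Listing each simplex with vertices in this order, K has dimension 2 with simplices:

  0-simplices (10): A, B, D, E, F, G, J, L, M, N
  1-simplices (11): AD, AF, AJ, BL, BM, EM, FG, FJ, FL, GM, MN
  2-simplices (1): AFJ

giving chain groups C_0 ≅ Z^10, C_1 ≅ Z^11, C_2 ≅ Z^1.

∂_1: C_1 → C_0 maps an edge to its endpoints' difference, ∂[p,q] = q − p. For instance
  ∂AD = D − A.
The resulting 10×11 matrix has rank 9, and its Smith normal form has invariant factors (1,1,1,1,1,1,1,1,1).

The boundary map ∂_2: C_2 → C_1 acts by ∂[p,q,r] = [q,r] − [p,r] + [p,q]. For instance
  ∂AFJ = FJ − AJ + AF.
The resulting 11×1 matrix has rank 1, and its Smith normal form has invariant factors (1).

Computing H_k = (kernel of ∂_k) / (image of ∂_{k+1}):

  H_0: rank C_0 − rank ∂_1 = 10 − 9 = 1, and the invariant factors of ∂_1 are all 1, so H_0 ≅ Z.
  H_1: rank ker ∂_1 − rank ∂_2 = (11 − 9) − 1 = 1, and the invariant factors of ∂_2 are all 1, so H_1 ≅ Z.
  H_2: rank ker ∂_2 − rank ∂_3 = (1 − 1) − 0 = 0, and there is no ∂_3, so H_2 ≅ 0.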